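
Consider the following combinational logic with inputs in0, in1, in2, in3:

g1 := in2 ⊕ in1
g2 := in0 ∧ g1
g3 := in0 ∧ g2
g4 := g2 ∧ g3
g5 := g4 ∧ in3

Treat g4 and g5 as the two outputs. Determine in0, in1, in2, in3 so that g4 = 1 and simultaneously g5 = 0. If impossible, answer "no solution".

Check with in0=1 in1=0 in2=1 in3=0:
g1 = in2 ⊕ in1 = 1 ⊕ 0 = 1
g2 = in0 ∧ g1 = 1 ∧ 1 = 1
g3 = in0 ∧ g2 = 1 ∧ 1 = 1
g4 = g2 ∧ g3 = 1 ∧ 1 = 1
g5 = g4 ∧ in3 = 1 ∧ 0 = 0
So g4 = 1 and g5 = 0.

in0=1 in1=0 in2=1 in3=0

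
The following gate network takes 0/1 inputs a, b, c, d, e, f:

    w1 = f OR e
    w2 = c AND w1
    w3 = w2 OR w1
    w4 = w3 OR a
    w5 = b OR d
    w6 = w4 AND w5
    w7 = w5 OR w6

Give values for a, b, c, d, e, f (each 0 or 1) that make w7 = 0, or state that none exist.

Check with a=1, b=0, c=0, d=0, e=1, f=1:
w1 = f OR e = 1 OR 1 = 1
w2 = c AND w1 = 0 AND 1 = 0
w3 = w2 OR w1 = 0 OR 1 = 1
w4 = w3 OR a = 1 OR 1 = 1
w5 = b OR d = 0 OR 0 = 0
w6 = w4 AND w5 = 1 AND 0 = 0
w7 = w5 OR w6 = 0 OR 0 = 0
So w7 = 0 as required.

a=1, b=0, c=0, d=0, e=1, f=1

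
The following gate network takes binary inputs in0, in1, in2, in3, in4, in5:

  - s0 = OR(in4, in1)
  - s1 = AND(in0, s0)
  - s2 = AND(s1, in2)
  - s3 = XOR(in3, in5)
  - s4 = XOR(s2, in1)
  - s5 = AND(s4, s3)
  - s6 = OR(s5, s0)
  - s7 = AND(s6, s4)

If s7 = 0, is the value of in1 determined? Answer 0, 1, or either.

Both values of in1 occur among assignments with s7 = 0:
  in1=0: in0=0, in1=0, in2=0, in3=0, in4=0, in5=0
  in1=1: in0=1, in1=1, in2=1, in3=0, in4=0, in5=0

either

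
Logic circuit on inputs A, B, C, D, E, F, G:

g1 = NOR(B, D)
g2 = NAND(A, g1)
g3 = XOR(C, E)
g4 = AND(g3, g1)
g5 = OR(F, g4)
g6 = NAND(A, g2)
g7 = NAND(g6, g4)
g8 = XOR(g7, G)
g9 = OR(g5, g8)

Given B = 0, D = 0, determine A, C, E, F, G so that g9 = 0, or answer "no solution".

g9 = OR(g5, g8) must be 0, so both g5 = 0 and g8 = 0.
Check with B = 0, D = 0 and A=0, C=1, E=1, F=0, G=1:
g1 = NOR(B, D) = NOR(0, 0) = 1
g2 = NAND(A, g1) = NAND(0, 1) = 1
g3 = XOR(C, E) = XOR(1, 1) = 0
g4 = AND(g3, g1) = AND(0, 1) = 0
g5 = OR(F, g4) = OR(0, 0) = 0
g6 = NAND(A, g2) = NAND(0, 1) = 1
g7 = NAND(g6, g4) = NAND(1, 0) = 1
g8 = XOR(g7, G) = XOR(1, 1) = 0
g9 = OR(g5, g8) = OR(0, 0) = 0
So g9 = 0.

A=0, C=1, E=1, F=0, G=1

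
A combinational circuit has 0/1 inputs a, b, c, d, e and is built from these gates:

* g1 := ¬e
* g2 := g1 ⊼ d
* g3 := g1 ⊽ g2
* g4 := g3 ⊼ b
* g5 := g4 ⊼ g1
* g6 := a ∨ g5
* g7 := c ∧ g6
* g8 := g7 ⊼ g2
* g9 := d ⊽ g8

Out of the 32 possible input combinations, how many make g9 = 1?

g9 = d ⊽ g8 must be 1, so both d = 0 and g8 = 0.
Satisfying assignments:
  a=0, b=0, c=1, d=0, e=1
  a=0, b=1, c=1, d=0, e=1
  a=1, b=0, c=1, d=0, e=0
  a=1, b=0, c=1, d=0, e=1
  a=1, b=1, c=1, d=0, e=0
  a=1, b=1, c=1, d=0, e=1

6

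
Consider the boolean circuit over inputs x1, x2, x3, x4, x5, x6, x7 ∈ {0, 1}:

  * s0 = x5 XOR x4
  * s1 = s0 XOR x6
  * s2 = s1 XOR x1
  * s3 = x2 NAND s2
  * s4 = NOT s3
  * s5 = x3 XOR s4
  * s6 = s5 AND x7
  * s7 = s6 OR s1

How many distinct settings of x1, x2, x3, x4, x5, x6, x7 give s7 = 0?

s7 = s6 OR s1 must be 0, so both s6 = 0 and s1 = 0.
s6 = s5 AND x7 must be 0, so at least one of s5, x7 is 0.
s1 = s0 XOR x6 must be 0, so s0 and x6 are equal.
Enumerating the 128 input combinations, 48 give s7 = 0 and 80 give s7 = 1.

48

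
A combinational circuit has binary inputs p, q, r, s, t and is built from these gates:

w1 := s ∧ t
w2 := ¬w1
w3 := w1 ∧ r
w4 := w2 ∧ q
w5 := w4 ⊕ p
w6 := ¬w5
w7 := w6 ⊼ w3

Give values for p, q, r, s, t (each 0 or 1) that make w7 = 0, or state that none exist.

w7 = w6 ⊼ w3 must be 0, so both w6 = 1 and w3 = 1.
w6 = ¬w5 must be 1, so w5 = 0.
Check with p=0 q=0 r=1 s=1 t=1:
w1 = s ∧ t = 1 ∧ 1 = 1
w2 = ¬w1 = ¬1 = 0
w3 = w1 ∧ r = 1 ∧ 1 = 1
w4 = w2 ∧ q = 0 ∧ 0 = 0
w5 = w4 ⊕ p = 0 ⊕ 0 = 0
w6 = ¬w5 = ¬0 = 1
w7 = w6 ⊼ w3 = 1 ⊼ 1 = 0
So w7 = 0 as required.

p=0 q=0 r=1 s=1 t=1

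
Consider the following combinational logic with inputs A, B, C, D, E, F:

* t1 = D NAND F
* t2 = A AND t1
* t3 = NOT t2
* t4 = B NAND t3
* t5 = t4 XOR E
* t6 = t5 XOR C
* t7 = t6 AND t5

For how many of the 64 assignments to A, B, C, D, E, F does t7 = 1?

16

t7 = t6 AND t5 must be 1, so both t6 = 1 and t5 = 1.
Enumerating the 64 input combinations, 16 give t7 = 1 and 48 give t7 = 0.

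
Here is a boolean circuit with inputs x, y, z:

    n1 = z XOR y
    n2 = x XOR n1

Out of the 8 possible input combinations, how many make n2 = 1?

n2 = x XOR n1 must be 1, so x and n1 differ.
Enumerating the 8 input combinations, 4 give n2 = 1 and 4 give n2 = 0.

4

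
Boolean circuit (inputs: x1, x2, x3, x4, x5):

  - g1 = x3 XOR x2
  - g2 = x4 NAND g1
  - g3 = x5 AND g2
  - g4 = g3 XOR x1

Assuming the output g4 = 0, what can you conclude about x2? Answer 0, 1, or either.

Both values of x2 occur among assignments with g4 = 0:
  x2=0: x1=0, x2=0, x3=0, x4=0, x5=0
  x2=1: x1=0, x2=1, x3=0, x4=0, x5=0

either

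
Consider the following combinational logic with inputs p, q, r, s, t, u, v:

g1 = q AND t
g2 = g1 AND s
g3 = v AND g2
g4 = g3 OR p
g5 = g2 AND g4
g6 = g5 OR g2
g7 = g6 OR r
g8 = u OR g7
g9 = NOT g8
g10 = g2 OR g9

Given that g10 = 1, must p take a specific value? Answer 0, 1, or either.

either

Both values of p occur among assignments with g10 = 1:
  p=0: p=0, q=0, r=0, s=0, t=0, u=0, v=0
  p=1: p=1, q=0, r=0, s=0, t=0, u=0, v=0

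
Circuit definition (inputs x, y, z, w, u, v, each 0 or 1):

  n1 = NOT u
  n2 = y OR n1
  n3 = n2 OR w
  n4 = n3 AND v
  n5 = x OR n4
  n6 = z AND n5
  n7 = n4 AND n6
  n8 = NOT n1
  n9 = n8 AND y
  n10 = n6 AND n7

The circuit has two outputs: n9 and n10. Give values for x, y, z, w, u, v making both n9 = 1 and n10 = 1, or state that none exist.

x=0, y=1, z=1, w=1, u=1, v=1

Check with x=0, y=1, z=1, w=1, u=1, v=1:
n1 = NOT u = NOT 1 = 0
n2 = y OR n1 = 1 OR 0 = 1
n3 = n2 OR w = 1 OR 1 = 1
n4 = n3 AND v = 1 AND 1 = 1
n5 = x OR n4 = 0 OR 1 = 1
n6 = z AND n5 = 1 AND 1 = 1
n7 = n4 AND n6 = 1 AND 1 = 1
n8 = NOT n1 = NOT 0 = 1
n9 = n8 AND y = 1 AND 1 = 1
n10 = n6 AND n7 = 1 AND 1 = 1
So n9 = 1 and n10 = 1.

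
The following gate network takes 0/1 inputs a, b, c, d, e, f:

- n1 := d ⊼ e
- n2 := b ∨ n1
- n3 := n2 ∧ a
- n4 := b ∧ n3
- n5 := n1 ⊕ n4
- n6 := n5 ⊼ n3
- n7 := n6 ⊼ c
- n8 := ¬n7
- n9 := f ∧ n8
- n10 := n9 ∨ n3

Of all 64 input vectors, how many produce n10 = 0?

n10 = n9 ∨ n3 must be 0, so both n9 = 0 and n3 = 0.
Enumerating the 64 input combinations, 27 give n10 = 0 and 37 give n10 = 1.

27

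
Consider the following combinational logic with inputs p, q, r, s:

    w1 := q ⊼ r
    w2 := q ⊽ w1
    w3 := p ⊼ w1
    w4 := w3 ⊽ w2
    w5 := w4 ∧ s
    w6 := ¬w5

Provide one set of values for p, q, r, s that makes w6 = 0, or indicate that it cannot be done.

p=1, q=0, r=1, s=1

Check with p=1, q=0, r=1, s=1:
w1 = q ⊼ r = 0 ⊼ 1 = 1
w2 = q ⊽ w1 = 0 ⊽ 1 = 0
w3 = p ⊼ w1 = 1 ⊼ 1 = 0
w4 = w3 ⊽ w2 = 0 ⊽ 0 = 1
w5 = w4 ∧ s = 1 ∧ 1 = 1
w6 = ¬w5 = ¬1 = 0
So w6 = 0 as required.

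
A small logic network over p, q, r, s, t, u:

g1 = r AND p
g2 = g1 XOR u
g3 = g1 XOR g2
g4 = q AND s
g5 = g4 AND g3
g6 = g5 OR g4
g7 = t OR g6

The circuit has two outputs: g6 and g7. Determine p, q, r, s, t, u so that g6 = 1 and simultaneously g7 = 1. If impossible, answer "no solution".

p=0 q=1 r=0 s=1 t=1 u=0

Check with p=0 q=1 r=0 s=1 t=1 u=0:
g1 = r AND p = 0 AND 0 = 0
g2 = g1 XOR u = 0 XOR 0 = 0
g3 = g1 XOR g2 = 0 XOR 0 = 0
g4 = q AND s = 1 AND 1 = 1
g5 = g4 AND g3 = 1 AND 0 = 0
g6 = g5 OR g4 = 0 OR 1 = 1
g7 = t OR g6 = 1 OR 1 = 1
So g6 = 1 and g7 = 1.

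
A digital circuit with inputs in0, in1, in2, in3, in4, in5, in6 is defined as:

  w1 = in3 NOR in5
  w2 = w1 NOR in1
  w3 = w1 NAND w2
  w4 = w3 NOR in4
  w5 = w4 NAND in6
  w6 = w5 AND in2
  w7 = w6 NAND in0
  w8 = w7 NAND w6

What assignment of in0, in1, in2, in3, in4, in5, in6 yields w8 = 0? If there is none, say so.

w8 = w7 NAND w6 must be 0, so both w7 = 1 and w6 = 1.
Check with in0=0 in1=1 in2=1 in3=0 in4=0 in5=0 in6=0:
w1 = in3 NOR in5 = 0 NOR 0 = 1
w2 = w1 NOR in1 = 1 NOR 1 = 0
w3 = w1 NAND w2 = 1 NAND 0 = 1
w4 = w3 NOR in4 = 1 NOR 0 = 0
w5 = w4 NAND in6 = 0 NAND 0 = 1
w6 = w5 AND in2 = 1 AND 1 = 1
w7 = w6 NAND in0 = 1 NAND 0 = 1
w8 = w7 NAND w6 = 1 NAND 1 = 0
So w8 = 0 as required.

in0=0 in1=1 in2=1 in3=0 in4=0 in5=0 in6=0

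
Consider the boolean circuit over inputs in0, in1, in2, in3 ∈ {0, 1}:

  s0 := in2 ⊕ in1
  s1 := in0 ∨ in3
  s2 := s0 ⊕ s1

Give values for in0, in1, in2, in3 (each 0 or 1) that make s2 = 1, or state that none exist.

in0=1, in1=0, in2=0, in3=0

s2 = s0 ⊕ s1 must be 1, so s0 and s1 differ.
Check with in0=1, in1=0, in2=0, in3=0:
s0 = in2 ⊕ in1 = 0 ⊕ 0 = 0
s1 = in0 ∨ in3 = 1 ∨ 0 = 1
s2 = s0 ⊕ s1 = 0 ⊕ 1 = 1
So s2 = 1 as required.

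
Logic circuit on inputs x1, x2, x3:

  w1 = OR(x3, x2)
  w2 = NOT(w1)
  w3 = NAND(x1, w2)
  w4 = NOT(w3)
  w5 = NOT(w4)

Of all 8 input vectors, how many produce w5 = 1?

w5 = NOT(w4) must be 1, so w4 = 0.
w4 = NOT(w3) must be 0, so w3 = 1.
Enumerating the 8 input combinations, 7 give w5 = 1 and 1 give w5 = 0.

7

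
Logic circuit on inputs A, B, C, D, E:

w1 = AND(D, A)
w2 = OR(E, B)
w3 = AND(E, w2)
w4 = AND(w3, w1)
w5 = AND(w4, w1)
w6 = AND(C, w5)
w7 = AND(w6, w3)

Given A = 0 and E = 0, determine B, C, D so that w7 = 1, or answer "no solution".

no solution exists

With A = 0 and E = 0 fixed, none of the 8 settings of B, C, D give w7 = 1.
For example, with B=1, C=1, D=0:
w1 = AND(D, A) = AND(0, 0) = 0
w2 = OR(E, B) = OR(0, 1) = 1
w3 = AND(E, w2) = AND(0, 1) = 0
w4 = AND(w3, w1) = AND(0, 0) = 0
w5 = AND(w4, w1) = AND(0, 0) = 0
w6 = AND(C, w5) = AND(1, 0) = 0
w7 = AND(w6, w3) = AND(0, 0) = 0
giving w7 = 0 ≠ 1.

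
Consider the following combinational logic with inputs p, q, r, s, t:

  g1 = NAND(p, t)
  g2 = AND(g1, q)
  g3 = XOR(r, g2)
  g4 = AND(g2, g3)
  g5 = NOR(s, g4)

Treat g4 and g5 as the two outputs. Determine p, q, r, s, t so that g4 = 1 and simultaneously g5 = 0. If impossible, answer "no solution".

Check with p=1, q=1, r=0, s=0, t=0:
g1 = NAND(p, t) = NAND(1, 0) = 1
g2 = AND(g1, q) = AND(1, 1) = 1
g3 = XOR(r, g2) = XOR(0, 1) = 1
g4 = AND(g2, g3) = AND(1, 1) = 1
g5 = NOR(s, g4) = NOR(0, 1) = 0
So g4 = 1 and g5 = 0.

p=1, q=1, r=0, s=0, t=0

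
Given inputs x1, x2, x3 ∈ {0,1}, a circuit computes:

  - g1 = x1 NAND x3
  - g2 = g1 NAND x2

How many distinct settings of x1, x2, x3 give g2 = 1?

5

g2 = g1 NAND x2 must be 1, so at least one of g1, x2 is 0.
Satisfying assignments:
  x1=0, x2=0, x3=0
  x1=0, x2=0, x3=1
  x1=1, x2=0, x3=0
  x1=1, x2=0, x3=1
  x1=1, x2=1, x3=1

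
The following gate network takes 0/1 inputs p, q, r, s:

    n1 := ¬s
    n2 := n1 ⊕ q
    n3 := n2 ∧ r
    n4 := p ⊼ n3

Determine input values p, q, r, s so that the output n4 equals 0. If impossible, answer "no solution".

p=1, q=0, r=1, s=0

Check with p=1, q=0, r=1, s=0:
n1 = ¬s = ¬0 = 1
n2 = n1 ⊕ q = 1 ⊕ 0 = 1
n3 = n2 ∧ r = 1 ∧ 1 = 1
n4 = p ⊼ n3 = 1 ⊼ 1 = 0
So n4 = 0 as required.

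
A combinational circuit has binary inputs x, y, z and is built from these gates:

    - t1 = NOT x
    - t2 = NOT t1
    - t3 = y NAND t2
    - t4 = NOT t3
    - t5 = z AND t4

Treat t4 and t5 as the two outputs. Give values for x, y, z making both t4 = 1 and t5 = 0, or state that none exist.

Check with x=1 y=1 z=0:
t1 = NOT x = NOT 1 = 0
t2 = NOT t1 = NOT 0 = 1
t3 = y NAND t2 = 1 NAND 1 = 0
t4 = NOT t3 = NOT 0 = 1
t5 = z AND t4 = 0 AND 1 = 0
So t4 = 1 and t5 = 0.

x=1 y=1 z=0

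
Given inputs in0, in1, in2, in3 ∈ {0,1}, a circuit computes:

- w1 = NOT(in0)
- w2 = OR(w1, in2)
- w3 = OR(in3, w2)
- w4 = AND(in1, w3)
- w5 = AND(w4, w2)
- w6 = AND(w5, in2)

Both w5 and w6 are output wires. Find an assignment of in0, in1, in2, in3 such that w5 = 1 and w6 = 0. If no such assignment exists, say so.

Check with in0=0 in1=1 in2=0 in3=0:
w1 = NOT(in0) = NOT 0 = 1
w2 = OR(w1, in2) = OR(1, 0) = 1
w3 = OR(in3, w2) = OR(0, 1) = 1
w4 = AND(in1, w3) = AND(1, 1) = 1
w5 = AND(w4, w2) = AND(1, 1) = 1
w6 = AND(w5, in2) = AND(1, 0) = 0
So w5 = 1 and w6 = 0.

in0=0 in1=1 in2=0 in3=0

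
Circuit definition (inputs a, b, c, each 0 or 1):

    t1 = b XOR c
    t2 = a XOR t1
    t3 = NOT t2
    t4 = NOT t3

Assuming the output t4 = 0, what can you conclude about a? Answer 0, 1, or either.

Both values of a occur among assignments with t4 = 0:
  a=0: a=0, b=0, c=0
  a=1: a=1, b=0, c=1

either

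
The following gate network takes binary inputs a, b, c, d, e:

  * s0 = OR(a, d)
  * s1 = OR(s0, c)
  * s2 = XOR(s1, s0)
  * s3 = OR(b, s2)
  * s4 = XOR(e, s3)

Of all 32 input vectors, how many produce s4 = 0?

16

s4 = XOR(e, s3) must be 0, so e and s3 are equal.
Enumerating the 32 input combinations, 16 give s4 = 0 and 16 give s4 = 1.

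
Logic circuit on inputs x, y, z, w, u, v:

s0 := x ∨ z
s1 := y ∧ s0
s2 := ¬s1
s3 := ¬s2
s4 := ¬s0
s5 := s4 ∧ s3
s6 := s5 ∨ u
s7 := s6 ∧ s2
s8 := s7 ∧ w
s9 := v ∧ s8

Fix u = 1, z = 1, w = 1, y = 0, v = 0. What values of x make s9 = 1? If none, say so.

With u = 1, z = 1, w = 1, y = 0, v = 0 fixed, none of the 2 settings of x give s9 = 1.
For example, with x=1:
s0 = x ∨ z = 1 ∨ 1 = 1
s1 = y ∧ s0 = 0 ∧ 1 = 0
s2 = ¬s1 = ¬0 = 1
s3 = ¬s2 = ¬1 = 0
s4 = ¬s0 = ¬1 = 0
s5 = s4 ∧ s3 = 0 ∧ 0 = 0
s6 = s5 ∨ u = 0 ∨ 1 = 1
s7 = s6 ∧ s2 = 1 ∧ 1 = 1
s8 = s7 ∧ w = 1 ∧ 1 = 1
s9 = v ∧ s8 = 0 ∧ 1 = 0
giving s9 = 0 ≠ 1.

no solution exists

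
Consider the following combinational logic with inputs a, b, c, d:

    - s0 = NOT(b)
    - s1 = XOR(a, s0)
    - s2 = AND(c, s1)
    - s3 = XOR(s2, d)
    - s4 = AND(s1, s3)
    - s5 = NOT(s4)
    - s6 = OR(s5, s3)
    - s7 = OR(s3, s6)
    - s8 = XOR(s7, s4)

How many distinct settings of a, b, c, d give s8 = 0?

s8 = XOR(s7, s4) must be 0, so s7 and s4 are equal.
Enumerating the 16 input combinations, 4 give s8 = 0 and 12 give s8 = 1.

4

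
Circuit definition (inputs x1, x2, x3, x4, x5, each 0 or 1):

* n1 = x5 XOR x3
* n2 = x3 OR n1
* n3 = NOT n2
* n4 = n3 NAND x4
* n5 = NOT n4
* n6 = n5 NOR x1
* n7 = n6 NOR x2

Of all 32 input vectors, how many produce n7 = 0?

n7 = n6 NOR x2 must be 0, so at least one of n6, x2 is 1.
Enumerating the 32 input combinations, 23 give n7 = 0 and 9 give n7 = 1.

23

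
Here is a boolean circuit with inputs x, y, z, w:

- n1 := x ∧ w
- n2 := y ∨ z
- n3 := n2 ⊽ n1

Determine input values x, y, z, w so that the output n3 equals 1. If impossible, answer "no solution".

x=1, y=0, z=0, w=0

n3 = n2 ⊽ n1 must be 1, so both n2 = 0 and n1 = 0.
Check with x=1, y=0, z=0, w=0:
n1 = x ∧ w = 1 ∧ 0 = 0
n2 = y ∨ z = 0 ∨ 0 = 0
n3 = n2 ⊽ n1 = 0 ⊽ 0 = 1
So n3 = 1 as required.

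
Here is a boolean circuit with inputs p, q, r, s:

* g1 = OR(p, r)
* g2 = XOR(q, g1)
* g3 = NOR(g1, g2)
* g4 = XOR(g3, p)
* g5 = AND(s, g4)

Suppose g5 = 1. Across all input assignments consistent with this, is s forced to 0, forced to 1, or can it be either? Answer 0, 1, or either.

g5 = AND(s, g4) must be 1, so both s = 1 and g4 = 1.
g4 = XOR(g3, p) must be 1, so g3 and p differ.
Every assignment with g5 = 1 has s = 1; there are 5 such assignment(s).

1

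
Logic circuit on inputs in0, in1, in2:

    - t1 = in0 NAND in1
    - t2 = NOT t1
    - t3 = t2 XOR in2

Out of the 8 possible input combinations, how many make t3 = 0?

t3 = t2 XOR in2 must be 0, so t2 and in2 are equal.
Satisfying assignments:
  in0=0, in1=0, in2=0
  in0=0, in1=1, in2=0
  in0=1, in1=0, in2=0
  in0=1, in1=1, in2=1

4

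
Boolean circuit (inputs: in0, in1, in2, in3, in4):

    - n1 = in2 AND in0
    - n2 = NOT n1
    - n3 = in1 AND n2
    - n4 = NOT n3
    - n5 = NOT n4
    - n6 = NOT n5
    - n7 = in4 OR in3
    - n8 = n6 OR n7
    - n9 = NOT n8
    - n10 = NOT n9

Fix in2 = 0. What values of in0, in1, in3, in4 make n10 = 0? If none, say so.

in0=0, in1=1, in3=0, in4=0

n10 = NOT n9 must be 0, so n9 = 1.
n9 = NOT n8 must be 1, so n8 = 0.
Check with in2 = 0 and in0=0, in1=1, in3=0, in4=0:
n1 = in2 AND in0 = 0 AND 0 = 0
n2 = NOT n1 = NOT 0 = 1
n3 = in1 AND n2 = 1 AND 1 = 1
n4 = NOT n3 = NOT 1 = 0
n5 = NOT n4 = NOT 0 = 1
n6 = NOT n5 = NOT 1 = 0
n7 = in4 OR in3 = 0 OR 0 = 0
n8 = n6 OR n7 = 0 OR 0 = 0
n9 = NOT n8 = NOT 0 = 1
n10 = NOT n9 = NOT 1 = 0
So n10 = 0.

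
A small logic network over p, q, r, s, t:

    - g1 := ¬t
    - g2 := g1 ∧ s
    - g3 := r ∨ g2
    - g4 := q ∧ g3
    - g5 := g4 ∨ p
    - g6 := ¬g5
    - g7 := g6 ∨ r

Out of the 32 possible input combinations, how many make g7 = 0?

g7 = g6 ∨ r must be 0, so both g6 = 0 and r = 0.
g6 = ¬g5 must be 0, so g5 = 1.
Enumerating the 32 input combinations, 9 give g7 = 0 and 23 give g7 = 1.

9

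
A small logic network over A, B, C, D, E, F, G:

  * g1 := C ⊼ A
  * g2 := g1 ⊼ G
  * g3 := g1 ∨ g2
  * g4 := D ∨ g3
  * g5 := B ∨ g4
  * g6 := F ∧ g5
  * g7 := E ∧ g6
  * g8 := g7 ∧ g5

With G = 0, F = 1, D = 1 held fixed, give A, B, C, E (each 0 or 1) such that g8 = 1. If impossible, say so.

A=0, B=1, C=1, E=1

g8 = g7 ∧ g5 must be 1, so both g7 = 1 and g5 = 1.
Check with G = 0, F = 1, D = 1 and A=0, B=1, C=1, E=1:
g1 = C ⊼ A = 1 ⊼ 0 = 1
g2 = g1 ⊼ G = 1 ⊼ 0 = 1
g3 = g1 ∨ g2 = 1 ∨ 1 = 1
g4 = D ∨ g3 = 1 ∨ 1 = 1
g5 = B ∨ g4 = 1 ∨ 1 = 1
g6 = F ∧ g5 = 1 ∧ 1 = 1
g7 = E ∧ g6 = 1 ∧ 1 = 1
g8 = g7 ∧ g5 = 1 ∧ 1 = 1
So g8 = 1.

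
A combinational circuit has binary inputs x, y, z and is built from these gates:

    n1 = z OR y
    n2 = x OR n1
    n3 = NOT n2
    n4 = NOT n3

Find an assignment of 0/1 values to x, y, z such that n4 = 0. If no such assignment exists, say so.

x=0, y=0, z=0

n4 = NOT n3 must be 0, so n3 = 1.
n3 = NOT n2 must be 1, so n2 = 0.
Check with x=0, y=0, z=0:
n1 = z OR y = 0 OR 0 = 0
n2 = x OR n1 = 0 OR 0 = 0
n3 = NOT n2 = NOT 0 = 1
n4 = NOT n3 = NOT 1 = 0
So n4 = 0 as required.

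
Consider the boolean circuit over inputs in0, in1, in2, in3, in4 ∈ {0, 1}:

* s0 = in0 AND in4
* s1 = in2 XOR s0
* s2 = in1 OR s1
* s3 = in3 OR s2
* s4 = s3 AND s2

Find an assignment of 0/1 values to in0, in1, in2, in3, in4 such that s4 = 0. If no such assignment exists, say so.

s4 = s3 AND s2 must be 0, so at least one of s3, s2 is 0.
Check with in0=0, in1=0, in2=0, in3=1, in4=1:
s0 = in0 AND in4 = 0 AND 1 = 0
s1 = in2 XOR s0 = 0 XOR 0 = 0
s2 = in1 OR s1 = 0 OR 0 = 0
s3 = in3 OR s2 = 1 OR 0 = 1
s4 = s3 AND s2 = 1 AND 0 = 0
So s4 = 0 as required.

in0=0, in1=0, in2=0, in3=1, in4=1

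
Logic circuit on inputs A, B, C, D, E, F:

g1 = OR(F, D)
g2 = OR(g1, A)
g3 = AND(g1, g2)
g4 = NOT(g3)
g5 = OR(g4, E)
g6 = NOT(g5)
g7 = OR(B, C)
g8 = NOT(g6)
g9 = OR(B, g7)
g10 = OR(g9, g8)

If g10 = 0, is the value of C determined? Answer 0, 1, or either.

g10 = OR(g9, g8) must be 0, so both g9 = 0 and g8 = 0.
g9 = OR(B, g7) must be 0, so both B = 0 and g7 = 0.
g8 = NOT(g6) must be 0, so g6 = 1.
Every assignment with g10 = 0 has C = 0; there are 6 such assignment(s).

0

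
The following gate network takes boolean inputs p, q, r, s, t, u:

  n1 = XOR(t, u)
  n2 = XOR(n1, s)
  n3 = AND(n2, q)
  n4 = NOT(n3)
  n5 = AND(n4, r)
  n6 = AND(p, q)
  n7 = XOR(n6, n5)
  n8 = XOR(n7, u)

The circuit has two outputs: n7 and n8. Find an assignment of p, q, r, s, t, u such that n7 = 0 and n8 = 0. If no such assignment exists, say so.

Check with p=1, q=0, r=0, s=0, t=1, u=0:
n1 = XOR(t, u) = XOR(1, 0) = 1
n2 = XOR(n1, s) = XOR(1, 0) = 1
n3 = AND(n2, q) = AND(1, 0) = 0
n4 = NOT(n3) = NOT 0 = 1
n5 = AND(n4, r) = AND(1, 0) = 0
n6 = AND(p, q) = AND(1, 0) = 0
n7 = XOR(n6, n5) = XOR(0, 0) = 0
n8 = XOR(n7, u) = XOR(0, 0) = 0
So n7 = 0 and n8 = 0.

p=1, q=0, r=0, s=0, t=1, u=0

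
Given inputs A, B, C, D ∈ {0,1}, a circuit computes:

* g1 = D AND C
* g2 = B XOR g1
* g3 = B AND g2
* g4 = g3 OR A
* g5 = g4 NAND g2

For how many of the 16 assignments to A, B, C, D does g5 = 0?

7

g5 = g4 NAND g2 must be 0, so both g4 = 1 and g2 = 1.
g4 = g3 OR A must be 1, so at least one of g3, A is 1.
Enumerating the 16 input combinations, 7 give g5 = 0 and 9 give g5 = 1.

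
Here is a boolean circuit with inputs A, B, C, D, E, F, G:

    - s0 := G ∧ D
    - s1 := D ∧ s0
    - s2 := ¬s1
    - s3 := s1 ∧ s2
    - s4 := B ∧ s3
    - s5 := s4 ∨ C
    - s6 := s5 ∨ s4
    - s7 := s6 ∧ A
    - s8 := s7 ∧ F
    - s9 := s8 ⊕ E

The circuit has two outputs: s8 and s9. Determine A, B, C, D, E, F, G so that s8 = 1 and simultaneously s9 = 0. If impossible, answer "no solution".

A=1, B=0, C=1, D=1, E=1, F=1, G=1

Check with A=1, B=0, C=1, D=1, E=1, F=1, G=1:
s0 = G ∧ D = 1 ∧ 1 = 1
s1 = D ∧ s0 = 1 ∧ 1 = 1
s2 = ¬s1 = ¬1 = 0
s3 = s1 ∧ s2 = 1 ∧ 0 = 0
s4 = B ∧ s3 = 0 ∧ 0 = 0
s5 = s4 ∨ C = 0 ∨ 1 = 1
s6 = s5 ∨ s4 = 1 ∨ 0 = 1
s7 = s6 ∧ A = 1 ∧ 1 = 1
s8 = s7 ∧ F = 1 ∧ 1 = 1
s9 = s8 ⊕ E = 1 ⊕ 1 = 0
So s8 = 1 and s9 = 0.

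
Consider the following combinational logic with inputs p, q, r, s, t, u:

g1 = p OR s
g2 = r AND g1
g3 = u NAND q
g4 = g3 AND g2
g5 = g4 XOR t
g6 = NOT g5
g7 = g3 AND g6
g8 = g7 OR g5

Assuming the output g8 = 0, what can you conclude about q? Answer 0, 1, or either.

g8 = g7 OR g5 must be 0, so both g7 = 0 and g5 = 0.
g7 = g3 AND g6 must be 0, so at least one of g3, g6 is 0.
Every assignment with g8 = 0 has q = 1; there are 8 such assignment(s).

1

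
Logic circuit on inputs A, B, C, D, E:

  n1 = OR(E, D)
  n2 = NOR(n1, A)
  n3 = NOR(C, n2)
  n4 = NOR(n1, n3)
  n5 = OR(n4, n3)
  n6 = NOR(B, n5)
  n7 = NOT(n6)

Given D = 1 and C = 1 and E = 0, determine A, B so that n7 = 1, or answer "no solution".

A=1, B=1

n7 = NOT(n6) must be 1, so n6 = 0.
n6 = NOR(B, n5) must be 0, so at least one of B, n5 is 1.
Check with D = 1 and C = 1 and E = 0 and A=1, B=1:
n1 = OR(E, D) = OR(0, 1) = 1
n2 = NOR(n1, A) = NOR(1, 1) = 0
n3 = NOR(C, n2) = NOR(1, 0) = 0
n4 = NOR(n1, n3) = NOR(1, 0) = 0
n5 = OR(n4, n3) = OR(0, 0) = 0
n6 = NOR(B, n5) = NOR(1, 0) = 0
n7 = NOT(n6) = NOT 0 = 1
So n7 = 1.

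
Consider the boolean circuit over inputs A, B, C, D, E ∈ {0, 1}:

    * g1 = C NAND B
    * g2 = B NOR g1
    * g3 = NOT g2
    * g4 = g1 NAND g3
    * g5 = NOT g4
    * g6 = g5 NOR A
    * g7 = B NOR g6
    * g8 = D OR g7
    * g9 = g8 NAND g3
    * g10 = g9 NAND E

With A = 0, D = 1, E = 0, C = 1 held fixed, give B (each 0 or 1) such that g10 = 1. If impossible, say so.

g10 = g9 NAND E must be 1, so at least one of g9, E is 0.
Check with A = 0, D = 1, E = 0, C = 1 and B=0:
g1 = C NAND B = 1 NAND 0 = 1
g2 = B NOR g1 = 0 NOR 1 = 0
g3 = NOT g2 = NOT 0 = 1
g4 = g1 NAND g3 = 1 NAND 1 = 0
g5 = NOT g4 = NOT 0 = 1
g6 = g5 NOR A = 1 NOR 0 = 0
g7 = B NOR g6 = 0 NOR 0 = 1
g8 = D OR g7 = 1 OR 1 = 1
g9 = g8 NAND g3 = 1 NAND 1 = 0
g10 = g9 NAND E = 0 NAND 0 = 1
So g10 = 1.

B=0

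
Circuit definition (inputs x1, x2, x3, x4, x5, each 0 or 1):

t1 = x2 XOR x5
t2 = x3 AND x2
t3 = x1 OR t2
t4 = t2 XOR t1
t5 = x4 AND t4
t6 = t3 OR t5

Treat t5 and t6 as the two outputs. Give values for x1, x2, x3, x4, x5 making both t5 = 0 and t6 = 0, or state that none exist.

x1=0 x2=0 x3=0 x4=0 x5=1

Check with x1=0 x2=0 x3=0 x4=0 x5=1:
t1 = x2 XOR x5 = 0 XOR 1 = 1
t2 = x3 AND x2 = 0 AND 0 = 0
t3 = x1 OR t2 = 0 OR 0 = 0
t4 = t2 XOR t1 = 0 XOR 1 = 1
t5 = x4 AND t4 = 0 AND 1 = 0
t6 = t3 OR t5 = 0 OR 0 = 0
So t5 = 0 and t6 = 0.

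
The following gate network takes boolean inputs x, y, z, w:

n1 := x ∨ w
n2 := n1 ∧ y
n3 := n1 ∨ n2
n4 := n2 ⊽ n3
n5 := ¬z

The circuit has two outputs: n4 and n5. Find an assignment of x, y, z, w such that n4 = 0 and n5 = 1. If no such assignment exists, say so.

Check with x=0 y=0 z=0 w=1:
n1 = x ∨ w = 0 ∨ 1 = 1
n2 = n1 ∧ y = 1 ∧ 0 = 0
n3 = n1 ∨ n2 = 1 ∨ 0 = 1
n4 = n2 ⊽ n3 = 0 ⊽ 1 = 0
n5 = ¬z = ¬0 = 1
So n4 = 0 and n5 = 1.

x=0 y=0 z=0 w=1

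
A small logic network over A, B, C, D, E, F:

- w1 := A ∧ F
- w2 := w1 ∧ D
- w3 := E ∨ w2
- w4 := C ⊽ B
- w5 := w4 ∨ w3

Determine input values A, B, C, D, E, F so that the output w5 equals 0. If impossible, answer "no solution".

A=0, B=0, C=1, D=1, E=0, F=0

Check with A=0, B=0, C=1, D=1, E=0, F=0:
w1 = A ∧ F = 0 ∧ 0 = 0
w2 = w1 ∧ D = 0 ∧ 1 = 0
w3 = E ∨ w2 = 0 ∨ 0 = 0
w4 = C ⊽ B = 1 ⊽ 0 = 0
w5 = w4 ∨ w3 = 0 ∨ 0 = 0
So w5 = 0 as required.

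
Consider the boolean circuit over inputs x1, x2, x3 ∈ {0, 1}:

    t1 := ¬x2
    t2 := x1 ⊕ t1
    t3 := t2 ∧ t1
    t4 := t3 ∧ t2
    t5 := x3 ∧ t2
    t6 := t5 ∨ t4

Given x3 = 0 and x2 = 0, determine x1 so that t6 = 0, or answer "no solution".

x1=1

t6 = t5 ∨ t4 must be 0, so both t5 = 0 and t4 = 0.
t5 = x3 ∧ t2 must be 0, so at least one of x3, t2 is 0.
Check with x3 = 0 and x2 = 0 and x1=1:
t1 = ¬x2 = ¬0 = 1
t2 = x1 ⊕ t1 = 1 ⊕ 1 = 0
t3 = t2 ∧ t1 = 0 ∧ 1 = 0
t4 = t3 ∧ t2 = 0 ∧ 0 = 0
t5 = x3 ∧ t2 = 0 ∧ 0 = 0
t6 = t5 ∨ t4 = 0 ∨ 0 = 0
So t6 = 0.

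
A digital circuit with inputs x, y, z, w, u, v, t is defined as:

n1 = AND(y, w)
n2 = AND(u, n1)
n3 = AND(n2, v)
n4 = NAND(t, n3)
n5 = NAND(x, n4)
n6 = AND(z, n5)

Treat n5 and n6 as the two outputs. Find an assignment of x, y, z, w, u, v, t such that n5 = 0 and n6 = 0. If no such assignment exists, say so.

Check with x=1 y=0 z=0 w=0 u=0 v=0 t=0:
n1 = AND(y, w) = AND(0, 0) = 0
n2 = AND(u, n1) = AND(0, 0) = 0
n3 = AND(n2, v) = AND(0, 0) = 0
n4 = NAND(t, n3) = NAND(0, 0) = 1
n5 = NAND(x, n4) = NAND(1, 1) = 0
n6 = AND(z, n5) = AND(0, 0) = 0
So n5 = 0 and n6 = 0.

x=1 y=0 z=0 w=0 u=0 v=0 t=0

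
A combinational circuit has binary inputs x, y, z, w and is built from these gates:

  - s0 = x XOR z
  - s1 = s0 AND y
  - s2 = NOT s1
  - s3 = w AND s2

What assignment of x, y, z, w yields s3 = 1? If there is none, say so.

Check with x=1, y=0, z=0, w=1:
s0 = x XOR z = 1 XOR 0 = 1
s1 = s0 AND y = 1 AND 0 = 0
s2 = NOT s1 = NOT 0 = 1
s3 = w AND s2 = 1 AND 1 = 1
So s3 = 1 as required.

x=1, y=0, z=0, w=1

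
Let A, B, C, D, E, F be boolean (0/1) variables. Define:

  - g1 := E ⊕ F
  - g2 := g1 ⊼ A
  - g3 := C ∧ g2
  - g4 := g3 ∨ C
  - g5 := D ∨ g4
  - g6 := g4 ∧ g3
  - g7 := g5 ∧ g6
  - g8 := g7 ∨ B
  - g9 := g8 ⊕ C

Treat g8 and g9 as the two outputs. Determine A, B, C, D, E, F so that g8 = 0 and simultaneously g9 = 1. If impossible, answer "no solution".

Check with A=1 B=0 C=1 D=0 E=1 F=0:
g1 = E ⊕ F = 1 ⊕ 0 = 1
g2 = g1 ⊼ A = 1 ⊼ 1 = 0
g3 = C ∧ g2 = 1 ∧ 0 = 0
g4 = g3 ∨ C = 0 ∨ 1 = 1
g5 = D ∨ g4 = 0 ∨ 1 = 1
g6 = g4 ∧ g3 = 1 ∧ 0 = 0
g7 = g5 ∧ g6 = 1 ∧ 0 = 0
g8 = g7 ∨ B = 0 ∨ 0 = 0
g9 = g8 ⊕ C = 0 ⊕ 1 = 1
So g8 = 0 and g9 = 1.

A=1 B=0 C=1 D=0 E=1 F=0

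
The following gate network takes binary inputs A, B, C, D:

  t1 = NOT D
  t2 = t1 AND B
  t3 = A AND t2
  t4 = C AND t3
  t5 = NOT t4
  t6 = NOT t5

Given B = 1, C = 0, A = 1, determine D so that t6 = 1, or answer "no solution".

no solution exists

With B = 1, C = 0, A = 1 fixed, none of the 2 settings of D give t6 = 1.
For example, with D=1:
t1 = NOT D = NOT 1 = 0
t2 = t1 AND B = 0 AND 1 = 0
t3 = A AND t2 = 1 AND 0 = 0
t4 = C AND t3 = 0 AND 0 = 0
t5 = NOT t4 = NOT 0 = 1
t6 = NOT t5 = NOT 1 = 0
giving t6 = 0 ≠ 1.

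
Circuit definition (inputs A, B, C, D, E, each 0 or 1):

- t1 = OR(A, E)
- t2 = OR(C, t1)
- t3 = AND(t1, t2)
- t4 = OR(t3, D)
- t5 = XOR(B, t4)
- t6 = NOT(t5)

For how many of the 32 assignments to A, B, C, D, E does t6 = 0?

t6 = NOT(t5) must be 0, so t5 = 1.
t5 = XOR(B, t4) must be 1, so B and t4 differ.
Enumerating the 32 input combinations, 16 give t6 = 0 and 16 give t6 = 1.

16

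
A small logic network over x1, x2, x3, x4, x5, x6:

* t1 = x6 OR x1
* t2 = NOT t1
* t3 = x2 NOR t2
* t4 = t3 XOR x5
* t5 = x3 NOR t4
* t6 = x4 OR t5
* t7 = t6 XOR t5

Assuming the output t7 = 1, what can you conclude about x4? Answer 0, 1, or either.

t7 = t6 XOR t5 must be 1, so t6 and t5 differ.
Every assignment with t7 = 1 has x4 = 1; there are 24 such assignment(s).

1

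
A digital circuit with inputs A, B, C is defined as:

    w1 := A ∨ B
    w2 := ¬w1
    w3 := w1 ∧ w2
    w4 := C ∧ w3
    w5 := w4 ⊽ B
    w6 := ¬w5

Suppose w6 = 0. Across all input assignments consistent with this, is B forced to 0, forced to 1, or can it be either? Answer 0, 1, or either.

0

w6 = ¬w5 must be 0, so w5 = 1.
w5 = w4 ⊽ B must be 1, so both w4 = 0 and B = 0.
Every assignment with w6 = 0 has B = 0; there are 4 such assignment(s).
  A=0, B=0, C=0
  A=0, B=0, C=1
  A=1, B=0, C=0
  A=1, B=0, C=1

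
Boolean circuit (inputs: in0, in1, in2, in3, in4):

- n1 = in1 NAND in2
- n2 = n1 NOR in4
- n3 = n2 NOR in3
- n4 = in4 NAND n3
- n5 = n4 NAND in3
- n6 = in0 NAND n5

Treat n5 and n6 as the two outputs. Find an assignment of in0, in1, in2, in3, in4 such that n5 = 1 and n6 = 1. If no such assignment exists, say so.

Check with in0=0, in1=0, in2=0, in3=0, in4=0:
n1 = in1 NAND in2 = 0 NAND 0 = 1
n2 = n1 NOR in4 = 1 NOR 0 = 0
n3 = n2 NOR in3 = 0 NOR 0 = 1
n4 = in4 NAND n3 = 0 NAND 1 = 1
n5 = n4 NAND in3 = 1 NAND 0 = 1
n6 = in0 NAND n5 = 0 NAND 1 = 1
So n5 = 1 and n6 = 1.

in0=0, in1=0, in2=0, in3=0, in4=0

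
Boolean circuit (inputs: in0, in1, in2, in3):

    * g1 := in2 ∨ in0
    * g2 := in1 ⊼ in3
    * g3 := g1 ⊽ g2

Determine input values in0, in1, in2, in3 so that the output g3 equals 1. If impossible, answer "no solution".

in0=0, in1=1, in2=0, in3=1

g3 = g1 ⊽ g2 must be 1, so both g1 = 0 and g2 = 0.
Check with in0=0, in1=1, in2=0, in3=1:
g1 = in2 ∨ in0 = 0 ∨ 0 = 0
g2 = in1 ⊼ in3 = 1 ⊼ 1 = 0
g3 = g1 ⊽ g2 = 0 ⊽ 0 = 1
So g3 = 1 as required.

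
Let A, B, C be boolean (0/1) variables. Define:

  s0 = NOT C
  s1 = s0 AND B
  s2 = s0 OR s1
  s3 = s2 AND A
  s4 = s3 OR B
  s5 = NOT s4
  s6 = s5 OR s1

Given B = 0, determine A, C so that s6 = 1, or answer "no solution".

A=1 C=1

Check with B = 0 and A=1, C=1:
s0 = NOT C = NOT 1 = 0
s1 = s0 AND B = 0 AND 0 = 0
s2 = s0 OR s1 = 0 OR 0 = 0
s3 = s2 AND A = 0 AND 1 = 0
s4 = s3 OR B = 0 OR 0 = 0
s5 = NOT s4 = NOT 0 = 1
s6 = s5 OR s1 = 1 OR 0 = 1
So s6 = 1.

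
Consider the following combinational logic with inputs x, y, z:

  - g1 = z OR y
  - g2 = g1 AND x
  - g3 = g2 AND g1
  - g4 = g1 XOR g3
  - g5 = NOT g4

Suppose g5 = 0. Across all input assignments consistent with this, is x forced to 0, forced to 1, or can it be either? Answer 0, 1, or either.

0

g5 = NOT g4 must be 0, so g4 = 1.
g4 = g1 XOR g3 must be 1, so g1 and g3 differ.
Every assignment with g5 = 0 has x = 0; there are 3 such assignment(s).
  x=0, y=0, z=1
  x=0, y=1, z=0
  x=0, y=1, z=1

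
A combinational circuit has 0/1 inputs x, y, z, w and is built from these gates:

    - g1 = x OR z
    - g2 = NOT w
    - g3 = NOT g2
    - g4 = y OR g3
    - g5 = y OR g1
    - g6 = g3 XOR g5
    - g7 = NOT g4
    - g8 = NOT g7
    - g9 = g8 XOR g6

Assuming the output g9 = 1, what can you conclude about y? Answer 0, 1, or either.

either

Both values of y occur among assignments with g9 = 1:
  y=0: x=0, y=0, z=1, w=0
  y=1: x=0, y=1, z=0, w=1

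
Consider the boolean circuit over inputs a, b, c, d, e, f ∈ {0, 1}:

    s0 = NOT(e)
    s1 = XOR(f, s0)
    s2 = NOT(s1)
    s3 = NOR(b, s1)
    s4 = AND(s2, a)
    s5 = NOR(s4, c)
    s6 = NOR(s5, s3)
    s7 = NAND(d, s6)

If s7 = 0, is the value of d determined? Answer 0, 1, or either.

s7 = NAND(d, s6) must be 0, so both d = 1 and s6 = 1.
Every assignment with s7 = 0 has d = 1; there are 14 such assignment(s).

1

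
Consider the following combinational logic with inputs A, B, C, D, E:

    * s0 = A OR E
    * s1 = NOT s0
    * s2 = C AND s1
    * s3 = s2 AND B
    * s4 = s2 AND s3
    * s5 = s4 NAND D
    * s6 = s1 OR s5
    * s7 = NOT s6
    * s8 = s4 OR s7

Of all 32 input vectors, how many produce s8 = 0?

30

s8 = s4 OR s7 must be 0, so both s4 = 0 and s7 = 0.
Enumerating the 32 input combinations, 30 give s8 = 0 and 2 give s8 = 1.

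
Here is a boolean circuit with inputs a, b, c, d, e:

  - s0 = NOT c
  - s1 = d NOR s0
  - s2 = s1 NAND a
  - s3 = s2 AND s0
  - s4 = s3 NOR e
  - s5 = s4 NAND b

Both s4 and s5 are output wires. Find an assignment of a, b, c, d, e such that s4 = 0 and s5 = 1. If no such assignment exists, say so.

a=0 b=0 c=1 d=0 e=1

Check with a=0 b=0 c=1 d=0 e=1:
s0 = NOT c = NOT 1 = 0
s1 = d NOR s0 = 0 NOR 0 = 1
s2 = s1 NAND a = 1 NAND 0 = 1
s3 = s2 AND s0 = 1 AND 0 = 0
s4 = s3 NOR e = 0 NOR 1 = 0
s5 = s4 NAND b = 0 NAND 0 = 1
So s4 = 0 and s5 = 1.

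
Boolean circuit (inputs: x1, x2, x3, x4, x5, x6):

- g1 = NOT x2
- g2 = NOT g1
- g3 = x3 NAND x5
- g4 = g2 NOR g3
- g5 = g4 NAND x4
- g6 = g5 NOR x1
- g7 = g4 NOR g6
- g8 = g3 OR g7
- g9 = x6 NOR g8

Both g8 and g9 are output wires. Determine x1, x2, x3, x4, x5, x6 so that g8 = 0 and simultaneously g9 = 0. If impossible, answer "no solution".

x1=1 x2=0 x3=1 x4=0 x5=1 x6=1

Check with x1=1 x2=0 x3=1 x4=0 x5=1 x6=1:
g1 = NOT x2 = NOT 0 = 1
g2 = NOT g1 = NOT 1 = 0
g3 = x3 NAND x5 = 1 NAND 1 = 0
g4 = g2 NOR g3 = 0 NOR 0 = 1
g5 = g4 NAND x4 = 1 NAND 0 = 1
g6 = g5 NOR x1 = 1 NOR 1 = 0
g7 = g4 NOR g6 = 1 NOR 0 = 0
g8 = g3 OR g7 = 0 OR 0 = 0
g9 = x6 NOR g8 = 1 NOR 0 = 0
So g8 = 0 and g9 = 0.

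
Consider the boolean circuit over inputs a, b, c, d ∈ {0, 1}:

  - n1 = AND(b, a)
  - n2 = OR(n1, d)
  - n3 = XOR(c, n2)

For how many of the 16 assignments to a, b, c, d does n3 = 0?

n3 = XOR(c, n2) must be 0, so c and n2 are equal.
Enumerating the 16 input combinations, 8 give n3 = 0 and 8 give n3 = 1.

8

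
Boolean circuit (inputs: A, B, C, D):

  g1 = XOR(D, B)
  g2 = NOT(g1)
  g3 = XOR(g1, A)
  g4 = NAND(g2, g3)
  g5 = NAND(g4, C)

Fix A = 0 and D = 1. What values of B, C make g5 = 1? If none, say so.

B=0 C=0

Check with A = 0 and D = 1 and B=0, C=0:
g1 = XOR(D, B) = XOR(1, 0) = 1
g2 = NOT(g1) = NOT 1 = 0
g3 = XOR(g1, A) = XOR(1, 0) = 1
g4 = NAND(g2, g3) = NAND(0, 1) = 1
g5 = NAND(g4, C) = NAND(1, 0) = 1
So g5 = 1.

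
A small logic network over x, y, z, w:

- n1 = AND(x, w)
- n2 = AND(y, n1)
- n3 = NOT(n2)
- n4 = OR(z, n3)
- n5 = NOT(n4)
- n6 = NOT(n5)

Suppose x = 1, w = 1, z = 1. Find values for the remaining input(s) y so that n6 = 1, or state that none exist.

n6 = NOT(n5) must be 1, so n5 = 0.
n5 = NOT(n4) must be 0, so n4 = 1.
Check with x = 1, w = 1, z = 1 and y=0:
n1 = AND(x, w) = AND(1, 1) = 1
n2 = AND(y, n1) = AND(0, 1) = 0
n3 = NOT(n2) = NOT 0 = 1
n4 = OR(z, n3) = OR(1, 1) = 1
n5 = NOT(n4) = NOT 1 = 0
n6 = NOT(n5) = NOT 0 = 1
So n6 = 1.

y=0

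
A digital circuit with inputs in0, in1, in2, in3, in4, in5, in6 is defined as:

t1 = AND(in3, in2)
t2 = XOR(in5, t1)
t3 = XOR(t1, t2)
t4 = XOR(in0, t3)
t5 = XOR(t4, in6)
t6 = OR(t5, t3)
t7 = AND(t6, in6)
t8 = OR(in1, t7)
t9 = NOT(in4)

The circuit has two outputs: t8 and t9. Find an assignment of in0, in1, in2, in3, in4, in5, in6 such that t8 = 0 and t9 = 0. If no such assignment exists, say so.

in0=1, in1=0, in2=1, in3=0, in4=1, in5=1, in6=0

Check with in0=1, in1=0, in2=1, in3=0, in4=1, in5=1, in6=0:
t1 = AND(in3, in2) = AND(0, 1) = 0
t2 = XOR(in5, t1) = XOR(1, 0) = 1
t3 = XOR(t1, t2) = XOR(0, 1) = 1
t4 = XOR(in0, t3) = XOR(1, 1) = 0
t5 = XOR(t4, in6) = XOR(0, 0) = 0
t6 = OR(t5, t3) = OR(0, 1) = 1
t7 = AND(t6, in6) = AND(1, 0) = 0
t8 = OR(in1, t7) = OR(0, 0) = 0
t9 = NOT(in4) = NOT 1 = 0
So t8 = 0 and t9 = 0.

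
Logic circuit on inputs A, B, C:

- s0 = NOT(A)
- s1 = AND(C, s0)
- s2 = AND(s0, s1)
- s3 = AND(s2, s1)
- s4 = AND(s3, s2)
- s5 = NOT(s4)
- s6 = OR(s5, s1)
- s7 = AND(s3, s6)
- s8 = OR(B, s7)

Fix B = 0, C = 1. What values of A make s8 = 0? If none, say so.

s8 = OR(B, s7) must be 0, so both B = 0 and s7 = 0.
s7 = AND(s3, s6) must be 0, so at least one of s3, s6 is 0.
Check with B = 0, C = 1 and A=1:
s0 = NOT(A) = NOT 1 = 0
s1 = AND(C, s0) = AND(1, 0) = 0
s2 = AND(s0, s1) = AND(0, 0) = 0
s3 = AND(s2, s1) = AND(0, 0) = 0
s4 = AND(s3, s2) = AND(0, 0) = 0
s5 = NOT(s4) = NOT 0 = 1
s6 = OR(s5, s1) = OR(1, 0) = 1
s7 = AND(s3, s6) = AND(0, 1) = 0
s8 = OR(B, s7) = OR(0, 0) = 0
So s8 = 0.

A=1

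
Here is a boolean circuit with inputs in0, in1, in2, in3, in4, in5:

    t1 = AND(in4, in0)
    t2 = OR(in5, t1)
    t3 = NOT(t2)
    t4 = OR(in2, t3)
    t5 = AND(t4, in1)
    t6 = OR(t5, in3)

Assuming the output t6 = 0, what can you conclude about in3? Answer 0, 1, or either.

0

t6 = OR(t5, in3) must be 0, so both t5 = 0 and in3 = 0.
t5 = AND(t4, in1) must be 0, so at least one of t4, in1 is 0.
Every assignment with t6 = 0 has in3 = 0; there are 21 such assignment(s).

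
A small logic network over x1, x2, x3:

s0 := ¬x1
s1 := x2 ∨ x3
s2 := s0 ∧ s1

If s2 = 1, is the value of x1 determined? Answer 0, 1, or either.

s2 = s0 ∧ s1 must be 1, so both s0 = 1 and s1 = 1.
Every assignment with s2 = 1 has x1 = 0; there are 3 such assignment(s).
  x1=0, x2=0, x3=1
  x1=0, x2=1, x3=0
  x1=0, x2=1, x3=1

0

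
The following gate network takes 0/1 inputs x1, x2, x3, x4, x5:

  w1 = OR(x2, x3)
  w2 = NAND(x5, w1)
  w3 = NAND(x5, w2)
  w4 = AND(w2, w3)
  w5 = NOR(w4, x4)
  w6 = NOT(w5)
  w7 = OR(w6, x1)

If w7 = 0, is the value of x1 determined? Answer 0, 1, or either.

0

w7 = OR(w6, x1) must be 0, so both w6 = 0 and x1 = 0.
Every assignment with w7 = 0 has x1 = 0; there are 4 such assignment(s).
  x1=0, x2=0, x3=0, x4=0, x5=1
  x1=0, x2=0, x3=1, x4=0, x5=1
  x1=0, x2=1, x3=0, x4=0, x5=1
  x1=0, x2=1, x3=1, x4=0, x5=1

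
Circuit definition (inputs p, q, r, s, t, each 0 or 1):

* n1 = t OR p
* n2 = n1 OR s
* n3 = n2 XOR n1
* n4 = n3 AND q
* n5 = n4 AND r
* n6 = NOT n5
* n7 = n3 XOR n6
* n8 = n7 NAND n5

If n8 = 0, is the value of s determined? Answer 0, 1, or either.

1

n8 = n7 NAND n5 must be 0, so both n7 = 1 and n5 = 1.
n7 = n3 XOR n6 must be 1, so n3 and n6 differ.
n5 = n4 AND r must be 1, so both n4 = 1 and r = 1.
Every assignment with n8 = 0 has s = 1; there are 1 such assignment(s).
  p=0, q=1, r=1, s=1, t=0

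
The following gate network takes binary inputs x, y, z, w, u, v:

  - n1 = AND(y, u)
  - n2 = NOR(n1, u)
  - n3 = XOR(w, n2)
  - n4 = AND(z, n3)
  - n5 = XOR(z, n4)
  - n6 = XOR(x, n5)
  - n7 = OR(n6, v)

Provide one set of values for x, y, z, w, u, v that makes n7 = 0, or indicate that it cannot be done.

n7 = OR(n6, v) must be 0, so both n6 = 0 and v = 0.
Check with x=0, y=1, z=1, w=0, u=0, v=0:
n1 = AND(y, u) = AND(1, 0) = 0
n2 = NOR(n1, u) = NOR(0, 0) = 1
n3 = XOR(w, n2) = XOR(0, 1) = 1
n4 = AND(z, n3) = AND(1, 1) = 1
n5 = XOR(z, n4) = XOR(1, 1) = 0
n6 = XOR(x, n5) = XOR(0, 0) = 0
n7 = OR(n6, v) = OR(0, 0) = 0
So n7 = 0 as required.

x=0, y=1, z=1, w=0, u=0, v=0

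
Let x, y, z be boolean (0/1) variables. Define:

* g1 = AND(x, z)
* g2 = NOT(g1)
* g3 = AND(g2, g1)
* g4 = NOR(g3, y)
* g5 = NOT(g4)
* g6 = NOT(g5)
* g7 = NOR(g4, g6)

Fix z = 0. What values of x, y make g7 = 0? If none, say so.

x=1, y=0

Check with z = 0 and x=1, y=0:
g1 = AND(x, z) = AND(1, 0) = 0
g2 = NOT(g1) = NOT 0 = 1
g3 = AND(g2, g1) = AND(1, 0) = 0
g4 = NOR(g3, y) = NOR(0, 0) = 1
g5 = NOT(g4) = NOT 1 = 0
g6 = NOT(g5) = NOT 0 = 1
g7 = NOR(g4, g6) = NOR(1, 1) = 0
So g7 = 0.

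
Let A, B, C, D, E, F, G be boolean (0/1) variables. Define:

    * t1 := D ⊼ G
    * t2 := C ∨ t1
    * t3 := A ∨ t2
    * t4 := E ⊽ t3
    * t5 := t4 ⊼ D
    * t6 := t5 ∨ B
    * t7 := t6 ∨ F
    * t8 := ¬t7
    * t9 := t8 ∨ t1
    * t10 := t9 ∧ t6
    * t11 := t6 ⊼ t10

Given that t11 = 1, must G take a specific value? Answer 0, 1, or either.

1

t11 = t6 ⊼ t10 must be 1, so at least one of t6, t10 is 0.
Every assignment with t11 = 1 has G = 1; there are 32 such assignment(s).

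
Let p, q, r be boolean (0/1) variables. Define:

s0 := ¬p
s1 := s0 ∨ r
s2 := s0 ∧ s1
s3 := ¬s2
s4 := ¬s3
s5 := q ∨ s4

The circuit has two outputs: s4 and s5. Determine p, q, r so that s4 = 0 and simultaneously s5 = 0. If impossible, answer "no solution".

p=1 q=0 r=0

Check with p=1 q=0 r=0:
s0 = ¬p = ¬1 = 0
s1 = s0 ∨ r = 0 ∨ 0 = 0
s2 = s0 ∧ s1 = 0 ∧ 0 = 0
s3 = ¬s2 = ¬0 = 1
s4 = ¬s3 = ¬1 = 0
s5 = q ∨ s4 = 0 ∨ 0 = 0
So s4 = 0 and s5 = 0.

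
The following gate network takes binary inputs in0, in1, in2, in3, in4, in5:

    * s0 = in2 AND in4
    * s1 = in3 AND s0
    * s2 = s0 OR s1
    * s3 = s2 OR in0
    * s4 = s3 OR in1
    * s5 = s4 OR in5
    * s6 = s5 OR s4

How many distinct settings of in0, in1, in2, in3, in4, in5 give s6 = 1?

s6 = s5 OR s4 must be 1, so at least one of s5, s4 is 1.
Enumerating the 64 input combinations, 58 give s6 = 1 and 6 give s6 = 0.

58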